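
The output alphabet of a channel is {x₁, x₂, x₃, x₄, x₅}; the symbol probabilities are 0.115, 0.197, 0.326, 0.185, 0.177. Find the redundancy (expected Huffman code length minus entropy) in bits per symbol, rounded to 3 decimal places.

0.052 bits

Entropy H = −Σ p log₂ p ≈ 2.2403 bits.
Huffman merges: 23/200+177/1000→73/250; 37/200+197/1000→191/500; 73/250+163/500→309/500; 191/500+309/500→1. L = 573/250 ≈ 2.2920.
L − H = 2.2920 − 2.2403 = 0.052 bits.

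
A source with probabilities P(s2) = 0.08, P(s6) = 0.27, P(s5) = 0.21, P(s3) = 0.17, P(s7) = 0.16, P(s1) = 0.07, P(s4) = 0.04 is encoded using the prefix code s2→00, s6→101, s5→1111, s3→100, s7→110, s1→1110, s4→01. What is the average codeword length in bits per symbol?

3.16 bits/symbol

L̄ = Σ pᵢ·ℓᵢ = 0.08·2 + 0.27·3 + 0.21·4 + 0.17·3 + 0.16·3 + 0.07·4 + 0.04·2 = 3.16 bits/symbol.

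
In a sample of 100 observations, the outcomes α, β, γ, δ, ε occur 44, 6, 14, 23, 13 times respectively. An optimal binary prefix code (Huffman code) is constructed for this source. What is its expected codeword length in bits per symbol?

Probabilities are the counts divided by 100.
Repeatedly combine the two least-probable nodes; the expected code length is the sum of the merged weights.
merge 3/50 + 13/100 → 19/100
merge 7/50 + 19/100 → 33/100
merge 23/100 + 33/100 → 14/25
merge 11/25 + 14/25 → 1
L = 19/100 + 33/100 + 14/25 + 1 = 52/25 = 2.08 bits/symbol.

2.08 bits/symbol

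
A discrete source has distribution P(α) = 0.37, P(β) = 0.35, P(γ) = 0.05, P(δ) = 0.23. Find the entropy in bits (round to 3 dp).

1.765 bits

H = −Σ pᵢ log₂ pᵢ.
−0.37·log₂(0.37) = 0.5307
−0.35·log₂(0.35) = 0.5301
−0.05·log₂(0.05) = 0.2161
−0.23·log₂(0.23) = 0.4877
Sum ≈ 1.7646 → 1.765 bits.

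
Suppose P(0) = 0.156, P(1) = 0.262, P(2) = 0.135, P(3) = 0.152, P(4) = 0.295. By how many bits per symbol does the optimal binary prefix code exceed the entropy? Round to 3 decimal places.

Entropy H = −Σ p log₂ p ≈ 2.2471 bits.
Huffman merges: 27/200+19/125→287/1000; 39/250+131/500→209/500; 287/1000+59/200→291/500; 209/500+291/500→1. L = 2287/1000 ≈ 2.2870.
L − H = 2.2870 − 2.2471 = 0.040 bits.

0.040 bits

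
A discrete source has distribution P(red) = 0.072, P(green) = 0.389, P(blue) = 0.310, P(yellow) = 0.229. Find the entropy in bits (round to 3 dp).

H = −Σ pᵢ log₂ pᵢ.
−0.072·log₂(0.072) = 0.2733
−0.389·log₂(0.389) = 0.5299
−0.310·log₂(0.310) = 0.5238
−0.229·log₂(0.229) = 0.4870
Sum ≈ 1.8140 → 1.814 bits.

1.814 bits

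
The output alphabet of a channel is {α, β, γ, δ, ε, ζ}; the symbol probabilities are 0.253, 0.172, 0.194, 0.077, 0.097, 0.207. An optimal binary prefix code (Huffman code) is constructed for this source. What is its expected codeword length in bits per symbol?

2.52 bits/symbol

Repeatedly combine the two least-probable nodes; the expected code length is the sum of the merged weights.
merge 77/1000 + 97/1000 → 87/500
merge 43/250 + 87/500 → 173/500
merge 97/500 + 207/1000 → 401/1000
merge 253/1000 + 173/500 → 599/1000
merge 401/1000 + 599/1000 → 1
L = 87/500 + 173/500 + 401/1000 + 599/1000 + 1 = 63/25 = 2.52 bits/symbol.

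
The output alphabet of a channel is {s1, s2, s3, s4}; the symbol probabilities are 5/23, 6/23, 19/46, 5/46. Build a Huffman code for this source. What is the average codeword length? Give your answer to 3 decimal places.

1.913 bits/symbol

Repeatedly combine the two least-probable nodes; the expected code length is the sum of the merged weights.
merge 5/46 + 5/23 → 15/46
merge 6/23 + 15/46 → 27/46
merge 19/46 + 27/46 → 1
L = 15/46 + 27/46 + 1 = 44/23 ≈ 1.913 bits/symbol.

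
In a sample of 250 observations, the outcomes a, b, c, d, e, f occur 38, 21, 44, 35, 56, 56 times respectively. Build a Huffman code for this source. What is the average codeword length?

Probabilities are the counts divided by 250.
Repeatedly combine the two least-probable nodes; the expected code length is the sum of the merged weights.
merge 21/250 + 7/50 → 28/125
merge 19/125 + 22/125 → 41/125
merge 28/125 + 28/125 → 56/125
merge 28/125 + 41/125 → 69/125
merge 56/125 + 69/125 → 1
L = 28/125 + 41/125 + 56/125 + 69/125 + 1 = 319/125 = 2.552 bits/symbol.

2.552 bits/symbol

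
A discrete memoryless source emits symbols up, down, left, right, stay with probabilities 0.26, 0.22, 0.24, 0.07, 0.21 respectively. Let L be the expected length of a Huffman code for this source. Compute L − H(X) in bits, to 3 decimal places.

0.059 bits

Entropy H = −Σ p log₂ p ≈ 2.2214 bits.
Huffman merges: 7/100+21/100→7/25; 11/50+6/25→23/50; 13/50+7/25→27/50; 23/50+27/50→1. L = 57/25 ≈ 2.2800.
L − H = 2.2800 − 2.2214 = 0.059 bits.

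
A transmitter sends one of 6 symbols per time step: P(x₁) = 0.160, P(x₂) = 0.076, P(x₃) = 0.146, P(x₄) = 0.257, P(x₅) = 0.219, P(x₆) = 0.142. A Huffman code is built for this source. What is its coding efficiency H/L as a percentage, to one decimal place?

Entropy H = −Σ p log₂ p ≈ 2.4943 bits.
Huffman merges: 19/250+71/500→109/500; 73/500+4/25→153/500; 109/500+219/1000→437/1000; 257/1000+153/500→563/1000; 437/1000+563/1000→1. L = 631/250 ≈ 2.5240.
Efficiency = H/L = 2.4943/2.5240 = 98.8%.

98.8%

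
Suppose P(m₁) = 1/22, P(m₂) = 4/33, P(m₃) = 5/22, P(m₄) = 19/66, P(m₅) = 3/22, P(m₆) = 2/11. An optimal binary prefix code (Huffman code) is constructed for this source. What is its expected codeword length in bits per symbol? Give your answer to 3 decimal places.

2.470 bits/symbol

Repeatedly combine the two least-probable nodes; the expected code length is the sum of the merged weights.
merge 1/22 + 4/33 → 1/6
merge 3/22 + 1/6 → 10/33
merge 2/11 + 5/22 → 9/22
merge 19/66 + 10/33 → 13/22
merge 9/22 + 13/22 → 1
L = 1/6 + 10/33 + 9/22 + 13/22 + 1 = 163/66 ≈ 2.470 bits/symbol.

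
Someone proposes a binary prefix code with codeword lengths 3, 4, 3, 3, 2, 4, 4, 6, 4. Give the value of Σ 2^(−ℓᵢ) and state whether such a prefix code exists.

With common denominator 2^6 = 64: Σ 2^(−ℓᵢ) = 8/64 + 4/64 + 8/64 + 8/64 + 16/64 + 4/64 + 4/64 + 1/64 + 4/64 = 57/64 = 0.890625.
Kraft's inequality requires Σ ≤ 1; here Σ = 0.890625 ≤ 1, so such a prefix code exists.

0.890625; yes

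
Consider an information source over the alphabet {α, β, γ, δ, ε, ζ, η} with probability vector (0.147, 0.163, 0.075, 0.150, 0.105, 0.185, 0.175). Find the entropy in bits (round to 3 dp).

H = −Σ pᵢ log₂ pᵢ.
−0.147·log₂(0.147) = 0.4066
−0.163·log₂(0.163) = 0.4266
−0.075·log₂(0.075) = 0.2803
−0.150·log₂(0.150) = 0.4105
−0.105·log₂(0.105) = 0.3414
−0.185·log₂(0.185) = 0.4504
−0.175·log₂(0.175) = 0.4401
Sum ≈ 2.7558 → 2.756 bits.

2.756 bits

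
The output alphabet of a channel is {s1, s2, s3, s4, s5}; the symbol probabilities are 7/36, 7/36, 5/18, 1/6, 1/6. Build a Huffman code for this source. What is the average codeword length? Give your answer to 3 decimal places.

2.333 bits/symbol

Repeatedly combine the two least-probable nodes; the expected code length is the sum of the merged weights.
merge 1/6 + 1/6 → 1/3
merge 7/36 + 7/36 → 7/18
merge 5/18 + 1/3 → 11/18
merge 7/18 + 11/18 → 1
L = 1/3 + 7/18 + 11/18 + 1 = 7/3 ≈ 2.333 bits/symbol.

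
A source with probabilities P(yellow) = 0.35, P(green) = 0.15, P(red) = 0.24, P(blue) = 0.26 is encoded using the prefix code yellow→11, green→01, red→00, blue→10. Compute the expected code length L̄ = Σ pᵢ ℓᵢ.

L̄ = Σ pᵢ·ℓᵢ = 0.35·2 + 0.15·2 + 0.24·2 + 0.26·2 = 2 bits/symbol.

2 bits/symbol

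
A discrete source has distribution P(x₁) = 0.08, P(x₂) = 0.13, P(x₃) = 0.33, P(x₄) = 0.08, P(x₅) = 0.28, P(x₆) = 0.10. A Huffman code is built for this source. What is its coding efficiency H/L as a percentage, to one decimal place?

Entropy H = −Σ p log₂ p ≈ 2.3399 bits.
Huffman merges: 2/25+2/25→4/25; 1/10+13/100→23/100; 4/25+23/100→39/100; 7/25+33/100→61/100; 39/100+61/100→1. L = 239/100 ≈ 2.3900.
Efficiency = H/L = 2.3399/2.3900 = 97.9%.

97.9%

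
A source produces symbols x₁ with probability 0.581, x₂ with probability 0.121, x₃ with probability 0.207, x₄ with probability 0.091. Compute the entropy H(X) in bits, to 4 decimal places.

1.6089 bits

H = −Σ pᵢ log₂ pᵢ.
−0.581·log₂(0.581) = 0.4551
−0.121·log₂(0.121) = 0.3687
−0.207·log₂(0.207) = 0.4704
−0.091·log₂(0.091) = 0.3147
Sum ≈ 1.6089 → 1.6089 bits.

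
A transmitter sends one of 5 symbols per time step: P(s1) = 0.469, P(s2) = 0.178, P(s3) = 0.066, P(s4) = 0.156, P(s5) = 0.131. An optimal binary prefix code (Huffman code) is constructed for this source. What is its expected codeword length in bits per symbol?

Repeatedly combine the two least-probable nodes; the expected code length is the sum of the merged weights.
merge 33/500 + 131/1000 → 197/1000
merge 39/250 + 89/500 → 167/500
merge 197/1000 + 167/500 → 531/1000
merge 469/1000 + 531/1000 → 1
L = 197/1000 + 167/500 + 531/1000 + 1 = 1031/500 = 2.062 bits/symbol.

2.062 bits/symbol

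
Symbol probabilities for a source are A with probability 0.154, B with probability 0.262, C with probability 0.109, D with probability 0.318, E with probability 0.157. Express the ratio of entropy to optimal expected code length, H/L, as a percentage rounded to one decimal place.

97.9%

Entropy H = −Σ p log₂ p ≈ 2.2155 bits.
Huffman merges: 109/1000+77/500→263/1000; 157/1000+131/500→419/1000; 263/1000+159/500→581/1000; 419/1000+581/1000→1. L = 2263/1000 ≈ 2.2630.
Efficiency = H/L = 2.2155/2.2630 = 97.9%.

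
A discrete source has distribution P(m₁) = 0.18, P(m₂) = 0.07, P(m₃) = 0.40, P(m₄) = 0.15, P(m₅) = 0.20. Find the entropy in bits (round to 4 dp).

H = −Σ pᵢ log₂ pᵢ.
−0.18·log₂(0.18) = 0.4453
−0.07·log₂(0.07) = 0.2686
−0.40·log₂(0.40) = 0.5288
−0.15·log₂(0.15) = 0.4105
−0.20·log₂(0.20) = 0.4644
Sum ≈ 2.1176 → 2.1176 bits.

2.1176 bits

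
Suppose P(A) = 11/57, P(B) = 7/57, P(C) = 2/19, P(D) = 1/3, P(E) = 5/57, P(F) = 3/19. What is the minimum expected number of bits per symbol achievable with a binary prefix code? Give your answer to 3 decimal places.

2.474 bits/symbol

Repeatedly combine the two least-probable nodes; the expected code length is the sum of the merged weights.
merge 5/57 + 2/19 → 11/57
merge 7/57 + 3/19 → 16/57
merge 11/57 + 11/57 → 22/57
merge 16/57 + 1/3 → 35/57
merge 22/57 + 35/57 → 1
L = 11/57 + 16/57 + 22/57 + 35/57 + 1 = 47/19 ≈ 2.474 bits/symbol.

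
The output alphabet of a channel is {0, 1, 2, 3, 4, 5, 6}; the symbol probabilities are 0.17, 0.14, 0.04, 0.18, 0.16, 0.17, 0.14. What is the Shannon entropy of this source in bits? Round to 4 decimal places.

2.7175 bits

H = −Σ pᵢ log₂ pᵢ.
−0.17·log₂(0.17) = 0.4346
−0.14·log₂(0.14) = 0.3971
−0.04·log₂(0.04) = 0.1858
−0.18·log₂(0.18) = 0.4453
−0.16·log₂(0.16) = 0.4230
−0.17·log₂(0.17) = 0.4346
−0.14·log₂(0.14) = 0.3971
Sum ≈ 2.7175 → 2.7175 bits.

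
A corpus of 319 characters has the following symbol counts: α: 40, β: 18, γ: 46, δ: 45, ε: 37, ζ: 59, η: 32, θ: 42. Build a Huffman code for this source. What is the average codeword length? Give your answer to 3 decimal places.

2.972 bits/symbol

Probabilities are the counts divided by 319.
Repeatedly combine the two least-probable nodes; the expected code length is the sum of the merged weights.
merge 18/319 + 32/319 → 50/319
merge 37/319 + 40/319 → 7/29
merge 42/319 + 45/319 → 3/11
merge 46/319 + 50/319 → 96/319
merge 59/319 + 7/29 → 136/319
merge 3/11 + 96/319 → 183/319
merge 136/319 + 183/319 → 1
L = 50/319 + 7/29 + 3/11 + 96/319 + 136/319 + 183/319 + 1 = 948/319 ≈ 2.972 bits/symbol.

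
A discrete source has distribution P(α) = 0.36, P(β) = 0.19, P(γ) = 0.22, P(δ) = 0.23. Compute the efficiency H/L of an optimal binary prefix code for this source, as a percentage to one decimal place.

97.7%

Entropy H = −Σ p log₂ p ≈ 1.9541 bits.
Huffman merges: 19/100+11/50→41/100; 23/100+9/25→59/100; 41/100+59/100→1. L = 2 ≈ 2.0000.
Efficiency = H/L = 1.9541/2.0000 = 97.7%.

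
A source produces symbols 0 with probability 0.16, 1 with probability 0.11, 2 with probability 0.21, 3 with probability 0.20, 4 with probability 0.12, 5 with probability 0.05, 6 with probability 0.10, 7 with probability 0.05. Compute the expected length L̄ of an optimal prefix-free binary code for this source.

2.89 bits/symbol

Repeatedly combine the two least-probable nodes; the expected code length is the sum of the merged weights.
merge 1/20 + 1/20 → 1/10
merge 1/10 + 1/10 → 1/5
merge 11/100 + 3/25 → 23/100
merge 4/25 + 1/5 → 9/25
merge 1/5 + 21/100 → 41/100
merge 23/100 + 9/25 → 59/100
merge 41/100 + 59/100 → 1
L = 1/10 + 1/5 + 23/100 + 9/25 + 41/100 + 59/100 + 1 = 289/100 = 2.89 bits/symbol.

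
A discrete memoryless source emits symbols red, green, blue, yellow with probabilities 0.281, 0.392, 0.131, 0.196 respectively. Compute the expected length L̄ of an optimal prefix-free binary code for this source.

1.935 bits/symbol

Repeatedly combine the two least-probable nodes; the expected code length is the sum of the merged weights.
merge 131/1000 + 49/250 → 327/1000
merge 281/1000 + 327/1000 → 76/125
merge 49/125 + 76/125 → 1
L = 327/1000 + 76/125 + 1 = 387/200 = 1.935 bits/symbol.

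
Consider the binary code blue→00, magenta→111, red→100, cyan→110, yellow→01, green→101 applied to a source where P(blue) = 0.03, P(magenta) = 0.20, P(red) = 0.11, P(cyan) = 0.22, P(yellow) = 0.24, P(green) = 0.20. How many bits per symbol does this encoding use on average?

L̄ = Σ pᵢ·ℓᵢ = 0.03·2 + 0.20·3 + 0.11·3 + 0.22·3 + 0.24·2 + 0.20·3 = 2.73 bits/symbol.

2.73 bits/symbol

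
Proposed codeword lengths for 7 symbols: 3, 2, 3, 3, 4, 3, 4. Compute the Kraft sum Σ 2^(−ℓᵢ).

0.875

With common denominator 2^4 = 16: Σ 2^(−ℓᵢ) = 2/16 + 4/16 + 2/16 + 2/16 + 1/16 + 2/16 + 1/16 = 14/16 = 0.875.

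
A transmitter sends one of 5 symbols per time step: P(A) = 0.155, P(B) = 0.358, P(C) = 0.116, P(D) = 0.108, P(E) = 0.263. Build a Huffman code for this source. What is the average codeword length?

2.224 bits/symbol

Repeatedly combine the two least-probable nodes; the expected code length is the sum of the merged weights.
merge 27/250 + 29/250 → 28/125
merge 31/200 + 28/125 → 379/1000
merge 263/1000 + 179/500 → 621/1000
merge 379/1000 + 621/1000 → 1
L = 28/125 + 379/1000 + 621/1000 + 1 = 278/125 = 2.224 bits/symbol.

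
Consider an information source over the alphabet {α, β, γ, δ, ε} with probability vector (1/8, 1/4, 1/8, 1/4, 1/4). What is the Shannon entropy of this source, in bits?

Each probability is a power of 1/2, so log₂(1/p) is an integer.
H = Σ p·log₂(1/p) = 1/8·3 + 1/4·2 + 1/8·3 + 1/4·2 + 1/4·2 = 2.25 bits.

2.25 bits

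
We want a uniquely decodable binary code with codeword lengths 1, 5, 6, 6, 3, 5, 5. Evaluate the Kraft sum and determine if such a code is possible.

0.75; yes

With common denominator 2^6 = 64: Σ 2^(−ℓᵢ) = 32/64 + 2/64 + 1/64 + 1/64 + 8/64 + 2/64 + 2/64 = 48/64 = 0.75.
Kraft's inequality requires Σ ≤ 1; here Σ = 0.75 ≤ 1, so such a prefix code exists.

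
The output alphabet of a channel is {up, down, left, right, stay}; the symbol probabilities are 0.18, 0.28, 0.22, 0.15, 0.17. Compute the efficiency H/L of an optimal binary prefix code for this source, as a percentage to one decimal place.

Entropy H = −Σ p log₂ p ≈ 2.2852 bits.
Huffman merges: 3/20+17/100→8/25; 9/50+11/50→2/5; 7/25+8/25→3/5; 2/5+3/5→1. L = 58/25 ≈ 2.3200.
Efficiency = H/L = 2.2852/2.3200 = 98.5%.

98.5%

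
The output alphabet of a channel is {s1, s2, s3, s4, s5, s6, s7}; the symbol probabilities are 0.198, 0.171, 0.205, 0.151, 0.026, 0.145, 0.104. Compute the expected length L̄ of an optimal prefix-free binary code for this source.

Repeatedly combine the two least-probable nodes; the expected code length is the sum of the merged weights.
merge 13/500 + 13/125 → 13/100
merge 13/100 + 29/200 → 11/40
merge 151/1000 + 171/1000 → 161/500
merge 99/500 + 41/200 → 403/1000
merge 11/40 + 161/500 → 597/1000
merge 403/1000 + 597/1000 → 1
L = 13/100 + 11/40 + 161/500 + 403/1000 + 597/1000 + 1 = 2727/1000 = 2.727 bits/symbol.

2.727 bits/symbol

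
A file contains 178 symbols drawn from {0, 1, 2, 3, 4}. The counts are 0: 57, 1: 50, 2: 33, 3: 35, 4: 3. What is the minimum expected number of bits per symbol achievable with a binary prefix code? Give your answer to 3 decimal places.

Probabilities are the counts divided by 178.
Repeatedly combine the two least-probable nodes; the expected code length is the sum of the merged weights.
merge 3/178 + 33/178 → 18/89
merge 35/178 + 18/89 → 71/178
merge 25/89 + 57/178 → 107/178
merge 71/178 + 107/178 → 1
L = 18/89 + 71/178 + 107/178 + 1 = 196/89 ≈ 2.202 bits/symbol.

2.202 bits/symbol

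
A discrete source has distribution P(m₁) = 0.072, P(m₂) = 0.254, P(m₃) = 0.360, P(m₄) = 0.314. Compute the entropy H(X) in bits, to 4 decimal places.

1.8308 bits

H = −Σ pᵢ log₂ pᵢ.
−0.072·log₂(0.072) = 0.2733
−0.254·log₂(0.254) = 0.5022
−0.360·log₂(0.360) = 0.5306
−0.314·log₂(0.314) = 0.5247
Sum ≈ 1.8308 → 1.8308 bits.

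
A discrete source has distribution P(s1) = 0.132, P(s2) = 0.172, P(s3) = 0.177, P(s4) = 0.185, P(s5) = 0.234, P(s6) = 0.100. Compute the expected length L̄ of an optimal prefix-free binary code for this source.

2.581 bits/symbol

Repeatedly combine the two least-probable nodes; the expected code length is the sum of the merged weights.
merge 1/10 + 33/250 → 29/125
merge 43/250 + 177/1000 → 349/1000
merge 37/200 + 29/125 → 417/1000
merge 117/500 + 349/1000 → 583/1000
merge 417/1000 + 583/1000 → 1
L = 29/125 + 349/1000 + 417/1000 + 583/1000 + 1 = 2581/1000 = 2.581 bits/symbol.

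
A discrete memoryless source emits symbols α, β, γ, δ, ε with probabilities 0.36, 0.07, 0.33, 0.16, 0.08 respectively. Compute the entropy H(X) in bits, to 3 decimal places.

H = −Σ pᵢ log₂ pᵢ.
−0.36·log₂(0.36) = 0.5306
−0.07·log₂(0.07) = 0.2686
−0.33·log₂(0.33) = 0.5278
−0.16·log₂(0.16) = 0.4230
−0.08·log₂(0.08) = 0.2915
Sum ≈ 2.0415 → 2.042 bits.

2.042 bits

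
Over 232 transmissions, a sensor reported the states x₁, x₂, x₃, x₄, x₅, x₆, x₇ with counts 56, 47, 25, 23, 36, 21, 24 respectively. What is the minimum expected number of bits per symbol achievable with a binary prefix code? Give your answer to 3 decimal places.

2.746 bits/symbol

Probabilities are the counts divided by 232.
Repeatedly combine the two least-probable nodes; the expected code length is the sum of the merged weights.
merge 21/232 + 23/232 → 11/58
merge 3/29 + 25/232 → 49/232
merge 9/58 + 11/58 → 10/29
merge 47/232 + 49/232 → 12/29
merge 7/29 + 10/29 → 17/29
merge 12/29 + 17/29 → 1
L = 11/58 + 49/232 + 10/29 + 12/29 + 17/29 + 1 = 637/232 ≈ 2.746 bits/symbol.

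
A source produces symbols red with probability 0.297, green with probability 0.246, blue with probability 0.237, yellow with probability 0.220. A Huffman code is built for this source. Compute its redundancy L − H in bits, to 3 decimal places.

Entropy H = −Σ p log₂ p ≈ 1.9907 bits.
Huffman merges: 11/50+237/1000→457/1000; 123/500+297/1000→543/1000; 457/1000+543/1000→1. L = 2 ≈ 2.0000.
L − H = 2.0000 − 1.9907 = 0.009 bits.

0.009 bits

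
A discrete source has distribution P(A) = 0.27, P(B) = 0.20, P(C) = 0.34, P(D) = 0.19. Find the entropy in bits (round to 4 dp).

1.9588 bits

H = −Σ pᵢ log₂ pᵢ.
−0.27·log₂(0.27) = 0.5100
−0.20·log₂(0.20) = 0.4644
−0.34·log₂(0.34) = 0.5292
−0.19·log₂(0.19) = 0.4552
Sum ≈ 1.9588 → 1.9588 bits.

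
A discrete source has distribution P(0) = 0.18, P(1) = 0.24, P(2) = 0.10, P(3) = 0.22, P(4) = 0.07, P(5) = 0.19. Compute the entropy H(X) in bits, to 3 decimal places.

2.476 bits

H = −Σ pᵢ log₂ pᵢ.
−0.18·log₂(0.18) = 0.4453
−0.24·log₂(0.24) = 0.4941
−0.10·log₂(0.10) = 0.3322
−0.22·log₂(0.22) = 0.4806
−0.07·log₂(0.07) = 0.2686
−0.19·log₂(0.19) = 0.4552
Sum ≈ 2.4760 → 2.476 bits.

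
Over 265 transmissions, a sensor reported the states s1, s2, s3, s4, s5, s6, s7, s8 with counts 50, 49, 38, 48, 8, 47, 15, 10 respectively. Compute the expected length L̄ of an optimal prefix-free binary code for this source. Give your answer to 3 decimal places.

Probabilities are the counts divided by 265.
Repeatedly combine the two least-probable nodes; the expected code length is the sum of the merged weights.
merge 8/265 + 2/53 → 18/265
merge 3/53 + 18/265 → 33/265
merge 33/265 + 38/265 → 71/265
merge 47/265 + 48/265 → 19/53
merge 49/265 + 10/53 → 99/265
merge 71/265 + 19/53 → 166/265
merge 99/265 + 166/265 → 1
L = 18/265 + 33/265 + 71/265 + 19/53 + 99/265 + 166/265 + 1 = 747/265 ≈ 2.819 bits/symbol.

2.819 bits/symbol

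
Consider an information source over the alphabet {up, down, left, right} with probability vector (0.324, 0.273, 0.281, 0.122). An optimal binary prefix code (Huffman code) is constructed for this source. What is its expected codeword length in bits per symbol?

2 bits/symbol

Repeatedly combine the two least-probable nodes; the expected code length is the sum of the merged weights.
merge 61/500 + 273/1000 → 79/200
merge 281/1000 + 81/250 → 121/200
merge 79/200 + 121/200 → 1
L = 79/200 + 121/200 + 1 = 2 bits/symbol.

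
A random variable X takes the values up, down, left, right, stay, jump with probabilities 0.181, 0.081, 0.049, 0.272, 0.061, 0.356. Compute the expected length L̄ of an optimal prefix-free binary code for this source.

2.301 bits/symbol

Repeatedly combine the two least-probable nodes; the expected code length is the sum of the merged weights.
merge 49/1000 + 61/1000 → 11/100
merge 81/1000 + 11/100 → 191/1000
merge 181/1000 + 191/1000 → 93/250
merge 34/125 + 89/250 → 157/250
merge 93/250 + 157/250 → 1
L = 11/100 + 191/1000 + 93/250 + 157/250 + 1 = 2301/1000 = 2.301 bits/symbol.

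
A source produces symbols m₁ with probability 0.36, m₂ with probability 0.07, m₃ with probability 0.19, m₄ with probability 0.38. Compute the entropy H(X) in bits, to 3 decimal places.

1.785 bits

H = −Σ pᵢ log₂ pᵢ.
−0.36·log₂(0.36) = 0.5306
−0.07·log₂(0.07) = 0.2686
−0.19·log₂(0.19) = 0.4552
−0.38·log₂(0.38) = 0.5305
Sum ≈ 1.7848 → 1.785 bits.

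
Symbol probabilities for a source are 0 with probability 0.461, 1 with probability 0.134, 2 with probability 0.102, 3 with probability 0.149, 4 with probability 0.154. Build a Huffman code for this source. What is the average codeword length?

2.078 bits/symbol

Repeatedly combine the two least-probable nodes; the expected code length is the sum of the merged weights.
merge 51/500 + 67/500 → 59/250
merge 149/1000 + 77/500 → 303/1000
merge 59/250 + 303/1000 → 539/1000
merge 461/1000 + 539/1000 → 1
L = 59/250 + 303/1000 + 539/1000 + 1 = 1039/500 = 2.078 bits/symbol.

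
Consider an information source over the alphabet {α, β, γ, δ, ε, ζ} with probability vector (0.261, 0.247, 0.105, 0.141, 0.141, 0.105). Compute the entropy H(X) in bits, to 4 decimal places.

H = −Σ pᵢ log₂ pᵢ.
−0.261·log₂(0.261) = 0.5058
−0.247·log₂(0.247) = 0.4983
−0.105·log₂(0.105) = 0.3414
−0.141·log₂(0.141) = 0.3985
−0.141·log₂(0.141) = 0.3985
−0.105·log₂(0.105) = 0.3414
Sum ≈ 2.4839 → 2.4839 bits.

2.4839 bits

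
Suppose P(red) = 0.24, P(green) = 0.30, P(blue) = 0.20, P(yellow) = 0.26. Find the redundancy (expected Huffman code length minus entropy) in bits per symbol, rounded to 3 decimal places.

0.015 bits

Entropy H = −Σ p log₂ p ≈ 1.9849 bits.
Huffman merges: 1/5+6/25→11/25; 13/50+3/10→14/25; 11/25+14/25→1. L = 2 ≈ 2.0000.
L − H = 2.0000 − 1.9849 = 0.015 bits.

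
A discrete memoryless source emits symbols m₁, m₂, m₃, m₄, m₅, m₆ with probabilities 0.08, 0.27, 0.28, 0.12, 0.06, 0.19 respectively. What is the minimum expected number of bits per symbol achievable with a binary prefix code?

2.4 bits/symbol

Repeatedly combine the two least-probable nodes; the expected code length is the sum of the merged weights.
merge 3/50 + 2/25 → 7/50
merge 3/25 + 7/50 → 13/50
merge 19/100 + 13/50 → 9/20
merge 27/100 + 7/25 → 11/20
merge 9/20 + 11/20 → 1
L = 7/50 + 13/50 + 9/20 + 11/20 + 1 = 12/5 = 2.4 bits/symbol.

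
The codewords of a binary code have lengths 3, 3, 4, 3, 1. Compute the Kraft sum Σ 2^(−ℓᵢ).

0.9375

With common denominator 2^4 = 16: Σ 2^(−ℓᵢ) = 2/16 + 2/16 + 1/16 + 2/16 + 8/16 = 15/16 = 0.9375.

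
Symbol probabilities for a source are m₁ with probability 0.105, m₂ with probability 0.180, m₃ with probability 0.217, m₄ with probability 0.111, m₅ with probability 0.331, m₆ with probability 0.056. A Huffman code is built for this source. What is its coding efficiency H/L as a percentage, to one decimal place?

97.7%

Entropy H = −Σ p log₂ p ≈ 2.3779 bits.
Huffman merges: 7/125+21/200→161/1000; 111/1000+161/1000→34/125; 9/50+217/1000→397/1000; 34/125+331/1000→603/1000; 397/1000+603/1000→1. L = 2433/1000 ≈ 2.4330.
Efficiency = H/L = 2.3779/2.4330 = 97.7%.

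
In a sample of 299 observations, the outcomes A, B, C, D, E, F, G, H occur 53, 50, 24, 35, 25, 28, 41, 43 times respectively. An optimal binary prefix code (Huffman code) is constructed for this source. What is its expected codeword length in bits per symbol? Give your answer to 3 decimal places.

Probabilities are the counts divided by 299.
Repeatedly combine the two least-probable nodes; the expected code length is the sum of the merged weights.
merge 24/299 + 25/299 → 49/299
merge 28/299 + 35/299 → 63/299
merge 41/299 + 43/299 → 84/299
merge 49/299 + 50/299 → 99/299
merge 53/299 + 63/299 → 116/299
merge 84/299 + 99/299 → 183/299
merge 116/299 + 183/299 → 1
L = 49/299 + 63/299 + 84/299 + 99/299 + 116/299 + 183/299 + 1 = 893/299 ≈ 2.987 bits/symbol.

2.987 bits/symbol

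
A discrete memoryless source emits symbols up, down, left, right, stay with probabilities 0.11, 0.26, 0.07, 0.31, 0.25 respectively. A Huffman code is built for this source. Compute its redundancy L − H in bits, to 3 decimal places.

0.032 bits

Entropy H = −Σ p log₂ p ≈ 2.1479 bits.
Huffman merges: 7/100+11/100→9/50; 9/50+1/4→43/100; 13/50+31/100→57/100; 43/100+57/100→1. L = 109/50 ≈ 2.1800.
L − H = 2.1800 − 2.1479 = 0.032 bits.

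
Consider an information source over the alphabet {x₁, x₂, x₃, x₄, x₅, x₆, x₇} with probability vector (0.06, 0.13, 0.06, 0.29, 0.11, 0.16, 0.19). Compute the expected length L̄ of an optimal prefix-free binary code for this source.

2.64 bits/symbol

Repeatedly combine the two least-probable nodes; the expected code length is the sum of the merged weights.
merge 3/50 + 3/50 → 3/25
merge 11/100 + 3/25 → 23/100
merge 13/100 + 4/25 → 29/100
merge 19/100 + 23/100 → 21/50
merge 29/100 + 29/100 → 29/50
merge 21/50 + 29/50 → 1
L = 3/25 + 23/100 + 29/100 + 21/50 + 29/50 + 1 = 66/25 = 2.64 bits/symbol.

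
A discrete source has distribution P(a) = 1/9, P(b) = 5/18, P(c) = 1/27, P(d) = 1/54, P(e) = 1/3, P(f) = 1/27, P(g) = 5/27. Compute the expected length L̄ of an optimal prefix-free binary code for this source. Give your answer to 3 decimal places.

2.352 bits/symbol

Repeatedly combine the two least-probable nodes; the expected code length is the sum of the merged weights.
merge 1/54 + 1/27 → 1/18
merge 1/27 + 1/18 → 5/54
merge 5/54 + 1/9 → 11/54
merge 5/27 + 11/54 → 7/18
merge 5/18 + 1/3 → 11/18
merge 7/18 + 11/18 → 1
L = 1/18 + 5/54 + 11/54 + 7/18 + 11/18 + 1 = 127/54 ≈ 2.352 bits/symbol.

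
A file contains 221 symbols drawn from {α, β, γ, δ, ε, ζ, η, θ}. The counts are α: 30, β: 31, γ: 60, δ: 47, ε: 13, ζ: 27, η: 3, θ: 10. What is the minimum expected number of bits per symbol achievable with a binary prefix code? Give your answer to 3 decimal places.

Probabilities are the counts divided by 221.
Repeatedly combine the two least-probable nodes; the expected code length is the sum of the merged weights.
merge 3/221 + 10/221 → 1/17
merge 1/17 + 1/17 → 2/17
merge 2/17 + 27/221 → 53/221
merge 30/221 + 31/221 → 61/221
merge 47/221 + 53/221 → 100/221
merge 60/221 + 61/221 → 121/221
merge 100/221 + 121/221 → 1
L = 1/17 + 2/17 + 53/221 + 61/221 + 100/221 + 121/221 + 1 = 35/13 ≈ 2.692 bits/symbol.

2.692 bits/symbol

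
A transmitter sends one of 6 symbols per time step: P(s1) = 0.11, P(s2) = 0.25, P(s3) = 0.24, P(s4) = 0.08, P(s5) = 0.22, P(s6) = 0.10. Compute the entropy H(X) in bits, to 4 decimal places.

2.4487 bits

H = −Σ pᵢ log₂ pᵢ.
−0.11·log₂(0.11) = 0.3503
−0.25·log₂(0.25) = 0.5000
−0.24·log₂(0.24) = 0.4941
−0.08·log₂(0.08) = 0.2915
−0.22·log₂(0.22) = 0.4806
−0.10·log₂(0.10) = 0.3322
Sum ≈ 2.4487 → 2.4487 bits.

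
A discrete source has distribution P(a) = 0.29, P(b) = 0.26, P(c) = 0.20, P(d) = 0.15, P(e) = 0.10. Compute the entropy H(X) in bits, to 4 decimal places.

2.2303 bits

H = −Σ pᵢ log₂ pᵢ.
−0.29·log₂(0.29) = 0.5179
−0.26·log₂(0.26) = 0.5053
−0.20·log₂(0.20) = 0.4644
−0.15·log₂(0.15) = 0.4105
−0.10·log₂(0.10) = 0.3322
Sum ≈ 2.2303 → 2.2303 bits.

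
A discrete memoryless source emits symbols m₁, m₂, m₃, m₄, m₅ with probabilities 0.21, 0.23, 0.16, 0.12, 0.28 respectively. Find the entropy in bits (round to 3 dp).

2.265 bits

H = −Σ pᵢ log₂ pᵢ.
−0.21·log₂(0.21) = 0.4728
−0.23·log₂(0.23) = 0.4877
−0.16·log₂(0.16) = 0.4230
−0.12·log₂(0.12) = 0.3671
−0.28·log₂(0.28) = 0.5142
Sum ≈ 2.2648 → 2.265 bits.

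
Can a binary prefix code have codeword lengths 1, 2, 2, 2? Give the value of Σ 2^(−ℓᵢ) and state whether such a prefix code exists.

1.25; no

With common denominator 2^2 = 4: Σ 2^(−ℓᵢ) = 2/4 + 1/4 + 1/4 + 1/4 = 5/4 = 1.25.
Kraft's inequality requires Σ ≤ 1; here Σ = 1.25 > 1, so no such prefix code exists.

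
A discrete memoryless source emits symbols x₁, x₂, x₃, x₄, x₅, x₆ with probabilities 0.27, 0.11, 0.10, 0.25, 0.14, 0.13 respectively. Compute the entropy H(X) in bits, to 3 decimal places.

2.472 bits

H = −Σ pᵢ log₂ pᵢ.
−0.27·log₂(0.27) = 0.5100
−0.11·log₂(0.11) = 0.3503
−0.10·log₂(0.10) = 0.3322
−0.25·log₂(0.25) = 0.5000
−0.14·log₂(0.14) = 0.3971
−0.13·log₂(0.13) = 0.3826
Sum ≈ 2.4723 → 2.472 bits.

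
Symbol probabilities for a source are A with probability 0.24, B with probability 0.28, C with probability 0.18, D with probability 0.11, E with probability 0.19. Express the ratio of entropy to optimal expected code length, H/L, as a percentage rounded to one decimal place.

98.7%

Entropy H = −Σ p log₂ p ≈ 2.2592 bits.
Huffman merges: 11/100+9/50→29/100; 19/100+6/25→43/100; 7/25+29/100→57/100; 43/100+57/100→1. L = 229/100 ≈ 2.2900.
Efficiency = H/L = 2.2592/2.2900 = 98.7%.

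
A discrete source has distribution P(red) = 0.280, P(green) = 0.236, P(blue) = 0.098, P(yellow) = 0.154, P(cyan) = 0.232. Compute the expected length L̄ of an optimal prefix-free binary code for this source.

2.252 bits/symbol

Repeatedly combine the two least-probable nodes; the expected code length is the sum of the merged weights.
merge 49/500 + 77/500 → 63/250
merge 29/125 + 59/250 → 117/250
merge 63/250 + 7/25 → 133/250
merge 117/250 + 133/250 → 1
L = 63/250 + 117/250 + 133/250 + 1 = 563/250 = 2.252 bits/symbol.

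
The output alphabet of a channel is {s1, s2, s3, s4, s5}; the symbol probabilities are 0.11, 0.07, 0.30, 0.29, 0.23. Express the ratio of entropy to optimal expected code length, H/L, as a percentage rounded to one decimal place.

Entropy H = −Σ p log₂ p ≈ 2.1455 bits.
Huffman merges: 7/100+11/100→9/50; 9/50+23/100→41/100; 29/100+3/10→59/100; 41/100+59/100→1. L = 109/50 ≈ 2.1800.
Efficiency = H/L = 2.1455/2.1800 = 98.4%.

98.4%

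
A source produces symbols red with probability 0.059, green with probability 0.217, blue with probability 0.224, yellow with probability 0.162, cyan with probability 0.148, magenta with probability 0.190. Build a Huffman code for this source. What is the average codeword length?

2.559 bits/symbol

Repeatedly combine the two least-probable nodes; the expected code length is the sum of the merged weights.
merge 59/1000 + 37/250 → 207/1000
merge 81/500 + 19/100 → 44/125
merge 207/1000 + 217/1000 → 53/125
merge 28/125 + 44/125 → 72/125
merge 53/125 + 72/125 → 1
L = 207/1000 + 44/125 + 53/125 + 72/125 + 1 = 2559/1000 = 2.559 bits/symbol.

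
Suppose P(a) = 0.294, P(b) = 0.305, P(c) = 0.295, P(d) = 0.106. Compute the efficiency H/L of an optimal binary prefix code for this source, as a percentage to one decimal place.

Entropy H = −Σ p log₂ p ≈ 1.9045 bits.
Huffman merges: 53/500+147/500→2/5; 59/200+61/200→3/5; 2/5+3/5→1. L = 2 ≈ 2.0000.
Efficiency = H/L = 1.9045/2.0000 = 95.2%.

95.2%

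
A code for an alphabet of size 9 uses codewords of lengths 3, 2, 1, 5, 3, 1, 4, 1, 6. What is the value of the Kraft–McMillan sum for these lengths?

With common denominator 2^6 = 64: Σ 2^(−ℓᵢ) = 8/64 + 16/64 + 32/64 + 2/64 + 8/64 + 32/64 + 4/64 + 32/64 + 1/64 = 135/64 = 2.109375.

2.109375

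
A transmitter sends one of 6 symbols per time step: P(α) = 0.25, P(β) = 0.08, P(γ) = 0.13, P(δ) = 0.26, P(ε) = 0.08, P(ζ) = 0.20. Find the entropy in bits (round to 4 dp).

H = −Σ pᵢ log₂ pᵢ.
−0.25·log₂(0.25) = 0.5000
−0.08·log₂(0.08) = 0.2915
−0.13·log₂(0.13) = 0.3826
−0.26·log₂(0.26) = 0.5053
−0.08·log₂(0.08) = 0.2915
−0.20·log₂(0.20) = 0.4644
Sum ≈ 2.4353 → 2.4353 bits.

2.4353 bits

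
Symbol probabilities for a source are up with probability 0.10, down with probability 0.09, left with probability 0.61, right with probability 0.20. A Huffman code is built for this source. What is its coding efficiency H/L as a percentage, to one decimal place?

Entropy H = −Σ p log₂ p ≈ 1.5442 bits.
Huffman merges: 9/100+1/10→19/100; 19/100+1/5→39/100; 39/100+61/100→1. L = 79/50 ≈ 1.5800.
Efficiency = H/L = 1.5442/1.5800 = 97.7%.

97.7%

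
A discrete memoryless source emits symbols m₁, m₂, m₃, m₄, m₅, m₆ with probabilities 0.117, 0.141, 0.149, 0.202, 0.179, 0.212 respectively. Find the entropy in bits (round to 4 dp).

2.5547 bits

H = −Σ pᵢ log₂ pᵢ.
−0.117·log₂(0.117) = 0.3622
−0.141·log₂(0.141) = 0.3985
−0.149·log₂(0.149) = 0.4092
−0.202·log₂(0.202) = 0.4661
−0.179·log₂(0.179) = 0.4443
−0.212·log₂(0.212) = 0.4744
Sum ≈ 2.5547 → 2.5547 bits.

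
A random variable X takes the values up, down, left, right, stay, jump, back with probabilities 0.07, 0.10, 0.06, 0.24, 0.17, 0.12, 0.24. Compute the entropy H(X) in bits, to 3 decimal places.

H = −Σ pᵢ log₂ pᵢ.
−0.07·log₂(0.07) = 0.2686
−0.10·log₂(0.10) = 0.3322
−0.06·log₂(0.06) = 0.2435
−0.24·log₂(0.24) = 0.4941
−0.17·log₂(0.17) = 0.4346
−0.12·log₂(0.12) = 0.3671
−0.24·log₂(0.24) = 0.4941
Sum ≈ 2.6342 → 2.634 bits.

2.634 bits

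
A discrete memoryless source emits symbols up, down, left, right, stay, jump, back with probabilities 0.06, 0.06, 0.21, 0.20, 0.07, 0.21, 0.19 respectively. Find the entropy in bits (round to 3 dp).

H = −Σ pᵢ log₂ pᵢ.
−0.06·log₂(0.06) = 0.2435
−0.06·log₂(0.06) = 0.2435
−0.21·log₂(0.21) = 0.4728
−0.20·log₂(0.20) = 0.4644
−0.07·log₂(0.07) = 0.2686
−0.21·log₂(0.21) = 0.4728
−0.19·log₂(0.19) = 0.4552
Sum ≈ 2.6209 → 2.621 bits.

2.621 bits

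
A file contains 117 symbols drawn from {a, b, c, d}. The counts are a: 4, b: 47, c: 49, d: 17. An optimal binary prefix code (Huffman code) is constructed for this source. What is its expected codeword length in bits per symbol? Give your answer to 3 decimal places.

Probabilities are the counts divided by 117.
Repeatedly combine the two least-probable nodes; the expected code length is the sum of the merged weights.
merge 4/117 + 17/117 → 7/39
merge 7/39 + 47/117 → 68/117
merge 49/117 + 68/117 → 1
L = 7/39 + 68/117 + 1 = 206/117 ≈ 1.761 bits/symbol.

1.761 bits/symbol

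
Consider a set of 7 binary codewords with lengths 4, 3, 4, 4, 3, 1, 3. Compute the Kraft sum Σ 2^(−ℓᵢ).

1.0625

With common denominator 2^4 = 16: Σ 2^(−ℓᵢ) = 1/16 + 2/16 + 1/16 + 1/16 + 2/16 + 8/16 + 2/16 = 17/16 = 1.0625.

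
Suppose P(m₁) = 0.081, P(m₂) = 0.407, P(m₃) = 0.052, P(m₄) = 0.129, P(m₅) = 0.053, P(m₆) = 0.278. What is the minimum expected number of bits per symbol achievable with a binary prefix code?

Repeatedly combine the two least-probable nodes; the expected code length is the sum of the merged weights.
merge 13/250 + 53/1000 → 21/200
merge 81/1000 + 21/200 → 93/500
merge 129/1000 + 93/500 → 63/200
merge 139/500 + 63/200 → 593/1000
merge 407/1000 + 593/1000 → 1
L = 21/200 + 93/500 + 63/200 + 593/1000 + 1 = 2199/1000 = 2.199 bits/symbol.

2.199 bits/symbol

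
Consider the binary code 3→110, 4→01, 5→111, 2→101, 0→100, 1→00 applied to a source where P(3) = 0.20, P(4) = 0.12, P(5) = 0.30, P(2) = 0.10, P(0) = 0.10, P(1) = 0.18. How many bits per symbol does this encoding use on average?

2.7 bits/symbol

L̄ = Σ pᵢ·ℓᵢ = 0.20·3 + 0.12·2 + 0.30·3 + 0.10·3 + 0.10·3 + 0.18·2 = 2.7 bits/symbol.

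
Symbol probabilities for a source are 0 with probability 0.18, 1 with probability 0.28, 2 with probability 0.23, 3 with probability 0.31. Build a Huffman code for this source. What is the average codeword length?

2 bits/symbol

Repeatedly combine the two least-probable nodes; the expected code length is the sum of the merged weights.
merge 9/50 + 23/100 → 41/100
merge 7/25 + 31/100 → 59/100
merge 41/100 + 59/100 → 1
L = 41/100 + 59/100 + 1 = 2 bits/symbol.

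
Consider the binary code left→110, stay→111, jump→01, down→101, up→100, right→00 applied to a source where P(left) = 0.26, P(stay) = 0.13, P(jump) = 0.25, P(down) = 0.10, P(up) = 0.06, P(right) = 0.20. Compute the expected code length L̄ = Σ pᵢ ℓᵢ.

L̄ = Σ pᵢ·ℓᵢ = 0.26·3 + 0.13·3 + 0.25·2 + 0.10·3 + 0.06·3 + 0.20·2 = 2.55 bits/symbol.

2.55 bits/symbol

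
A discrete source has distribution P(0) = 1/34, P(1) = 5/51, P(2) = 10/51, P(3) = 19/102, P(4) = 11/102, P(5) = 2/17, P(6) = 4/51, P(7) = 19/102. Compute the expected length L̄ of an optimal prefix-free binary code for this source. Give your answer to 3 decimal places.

2.912 bits/symbol

Repeatedly combine the two least-probable nodes; the expected code length is the sum of the merged weights.
merge 1/34 + 4/51 → 11/102
merge 5/51 + 11/102 → 7/34
merge 11/102 + 2/17 → 23/102
merge 19/102 + 19/102 → 19/51
merge 10/51 + 7/34 → 41/102
merge 23/102 + 19/51 → 61/102
merge 41/102 + 61/102 → 1
L = 11/102 + 7/34 + 23/102 + 19/51 + 41/102 + 61/102 + 1 = 99/34 ≈ 2.912 bits/symbol.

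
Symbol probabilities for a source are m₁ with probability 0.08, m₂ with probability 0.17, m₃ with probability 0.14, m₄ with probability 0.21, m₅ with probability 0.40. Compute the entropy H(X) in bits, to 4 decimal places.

H = −Σ pᵢ log₂ pᵢ.
−0.08·log₂(0.08) = 0.2915
−0.17·log₂(0.17) = 0.4346
−0.14·log₂(0.14) = 0.3971
−0.21·log₂(0.21) = 0.4728
−0.40·log₂(0.40) = 0.5288
Sum ≈ 2.1248 → 2.1248 bits.

2.1248 bits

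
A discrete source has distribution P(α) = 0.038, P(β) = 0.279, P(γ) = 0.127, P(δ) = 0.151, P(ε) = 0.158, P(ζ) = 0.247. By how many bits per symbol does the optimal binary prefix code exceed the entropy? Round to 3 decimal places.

0.072 bits

Entropy H = −Σ p log₂ p ≈ 2.4019 bits.
Huffman merges: 19/500+127/1000→33/200; 151/1000+79/500→309/1000; 33/200+247/1000→103/250; 279/1000+309/1000→147/250; 103/250+147/250→1. L = 1237/500 ≈ 2.4740.
L − H = 2.4740 − 2.4019 = 0.072 bits.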